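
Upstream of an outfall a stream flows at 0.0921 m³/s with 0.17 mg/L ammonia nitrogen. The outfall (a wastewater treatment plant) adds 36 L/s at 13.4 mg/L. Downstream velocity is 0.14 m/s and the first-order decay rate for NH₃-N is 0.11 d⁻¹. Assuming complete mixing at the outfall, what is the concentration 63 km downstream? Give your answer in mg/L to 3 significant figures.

2.19 mg/L

36 L/s = 0.036 m³/s.
After complete mixing, C₀ = (0.036·13.4 + 0.0921·0.17) / 0.1281 = 3.888 mg/L.
Travel time t = 6.3e+04 m / 0.14 m/s = 4.5e+05 s = 5.208 d.
C = 3.888·exp(−0.11·5.208) = 3.888·0.5639 = 2.192 mg/L.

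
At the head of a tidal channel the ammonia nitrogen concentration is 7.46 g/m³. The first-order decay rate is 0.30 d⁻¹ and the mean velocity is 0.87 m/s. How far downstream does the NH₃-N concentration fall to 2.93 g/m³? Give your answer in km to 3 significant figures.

234 km

From C = C₀·e^(−kt), t = ln(C₀/C)/k = ln(7.46/2.93)/0.30 = 0.9346/0.30 = 3.115 d.
Distance = v·t = 0.87 m/s × 2.692e+05 s = 2.342e+05 m = 234.2 km.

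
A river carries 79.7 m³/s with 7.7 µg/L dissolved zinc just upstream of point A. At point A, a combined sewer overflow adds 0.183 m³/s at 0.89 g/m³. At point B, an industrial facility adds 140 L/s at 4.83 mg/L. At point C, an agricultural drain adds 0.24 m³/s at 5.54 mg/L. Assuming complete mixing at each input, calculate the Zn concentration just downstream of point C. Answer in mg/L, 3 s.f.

0.0347 mg/L

7.7 µg/L = 0.0077 mg/L.
After input A: C = (79.7·0.0077 + 0.183·0.89) / 79.88 = 0.009721 mg/L.
140 L/s = 0.14 m³/s.
After input B: C = (79.88·0.009721 + 0.14·4.83) / 80.02 = 0.01815 mg/L.
After input C: C = (80.02·0.01815 + 0.24·5.54) / 80.26 = 0.03467 mg/L.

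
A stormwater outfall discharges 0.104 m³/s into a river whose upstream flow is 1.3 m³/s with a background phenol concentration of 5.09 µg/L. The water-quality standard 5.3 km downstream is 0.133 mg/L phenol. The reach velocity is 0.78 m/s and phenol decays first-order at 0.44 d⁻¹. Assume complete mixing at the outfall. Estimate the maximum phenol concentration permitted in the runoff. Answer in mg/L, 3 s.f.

1.80 mg/L

5.09 µg/L = 0.00509 mg/L.
Travel time to the compliance point: t = 5300/0.78 = 6795 s = 0.07864 d; decay factor exp(−0.44·0.07864) = 0.966.
So the concentration just after mixing may be at most 0.133/0.966 = 0.1377 mg/L.
Mass balance: 0.1377·1.404 = 0.104·Cₑ + 1.3·0.00509.
Cₑ = (0.1933 − 0.006617) / 0.104 = 1.795 mg/L.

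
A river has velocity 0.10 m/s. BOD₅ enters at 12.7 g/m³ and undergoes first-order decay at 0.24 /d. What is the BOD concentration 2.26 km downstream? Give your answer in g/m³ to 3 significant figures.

11.9 g/m³

Travel time t = 2.26 km / 0.10 m/s = 2260/0.10 = 2.26e+04 s = 0.2616 d.
First-order decay: C = 12.7·exp(−0.24·0.2616) = 12.7·0.9392 = 11.93 g/m³.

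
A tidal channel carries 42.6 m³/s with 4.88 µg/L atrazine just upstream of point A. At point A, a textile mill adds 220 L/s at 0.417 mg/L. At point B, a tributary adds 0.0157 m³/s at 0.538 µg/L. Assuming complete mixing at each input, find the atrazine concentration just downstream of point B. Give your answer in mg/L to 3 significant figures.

4.88 µg/L = 0.00488 mg/L.
220 L/s = 0.22 m³/s.
After input A: C = (42.6·0.00488 + 0.22·0.417) / 42.82 = 0.006997 mg/L.
0.538 µg/L = 0.000538 mg/L.
After input B: C = (42.82·0.006997 + 0.0157·0.000538) / 42.84 = 0.006995 mg/L.

0.00700 mg/L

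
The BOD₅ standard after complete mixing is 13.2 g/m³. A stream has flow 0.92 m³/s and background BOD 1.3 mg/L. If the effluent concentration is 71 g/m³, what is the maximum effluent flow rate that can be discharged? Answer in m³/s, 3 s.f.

Mass balance at complete mixing: C_std·(Q_w + Q_r) = Q_w·C_e + Q_r·C_b.
Rearranging, Q_w = Q_r·(C_std − C_b)/(C_e − C_std) = 0.92·(13.2 − 1.3) / (71 − 13.2) = 0.1894 m³/s.

0.189 m³/s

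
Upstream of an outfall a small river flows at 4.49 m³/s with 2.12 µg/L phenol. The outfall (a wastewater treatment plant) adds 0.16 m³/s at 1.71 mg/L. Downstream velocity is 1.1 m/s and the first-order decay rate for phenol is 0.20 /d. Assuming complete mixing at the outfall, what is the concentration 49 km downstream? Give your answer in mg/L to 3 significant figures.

0.0549 mg/L

2.12 µg/L = 0.00212 mg/L.
After complete mixing, C₀ = (0.16·1.71 + 4.49·0.00212) / 4.65 = 0.06089 mg/L.
Travel time t = 4.9e+04 m / 1.1 m/s = 4.455e+04 s = 0.5156 d.
C = 0.06089·exp(−0.20·0.5156) = 0.06089·0.902 = 0.05492 mg/L.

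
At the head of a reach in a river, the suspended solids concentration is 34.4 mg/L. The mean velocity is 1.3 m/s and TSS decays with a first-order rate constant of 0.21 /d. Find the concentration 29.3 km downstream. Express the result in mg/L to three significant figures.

Travel time t = 29.3 km / 1.3 m/s = 2.93e+04/1.3 = 2.254e+04 s = 0.2609 d.
First-order decay: C = 34.4·exp(−0.21·0.2609) = 34.4·0.9467 = 32.57 mg/L.

32.6 mg/L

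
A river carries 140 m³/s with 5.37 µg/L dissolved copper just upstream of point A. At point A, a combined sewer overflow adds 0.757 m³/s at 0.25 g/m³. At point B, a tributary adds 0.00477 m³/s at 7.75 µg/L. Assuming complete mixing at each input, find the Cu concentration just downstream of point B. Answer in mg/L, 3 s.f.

0.00669 mg/L

5.37 µg/L = 0.00537 mg/L.
After input A: C = (140·0.00537 + 0.757·0.25) / 140.8 = 0.006686 mg/L.
7.75 µg/L = 0.00775 mg/L.
After input B: C = (140.8·0.006686 + 0.00477·0.00775) / 140.8 = 0.006686 mg/L.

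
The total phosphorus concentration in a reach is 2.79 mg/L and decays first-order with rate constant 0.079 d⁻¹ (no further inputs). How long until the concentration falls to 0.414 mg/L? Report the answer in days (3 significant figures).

t = ln(C₀/C)/k = ln(2.79/0.414)/0.079 = 1.908/0.079 = 24.15 d.

24.2 d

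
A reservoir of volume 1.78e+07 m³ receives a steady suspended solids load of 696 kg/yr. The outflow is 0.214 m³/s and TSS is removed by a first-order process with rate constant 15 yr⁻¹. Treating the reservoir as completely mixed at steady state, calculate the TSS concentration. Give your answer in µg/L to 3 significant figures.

Outflow Q = 0.214 m³/s × 3.156e+07 s/yr = 6.753e+06 m³/yr.
Steady-state CSTR mass balance: W = Q·C + k·V·C, so C = W/(Q + kV).
Q + kV = 6.753e+06 + 15·1.78e+07 = 2.738e+08 m³/yr.
C = 696/2.738e+08 = 2.542e-06 kg/m³ = 0.002542 mg/L = 2.542 µg/L.

2.54 µg/L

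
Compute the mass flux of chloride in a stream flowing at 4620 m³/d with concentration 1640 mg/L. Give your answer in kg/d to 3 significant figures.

4620 m³/d = 0.05347 m³/s.
Mass flux = Q·C = 0.05347 m³/s × 1640 g/m³ = 87.69 g/s.
= 87.69 g/s × 86.4 = 7577 kg/d.

7580 kg/d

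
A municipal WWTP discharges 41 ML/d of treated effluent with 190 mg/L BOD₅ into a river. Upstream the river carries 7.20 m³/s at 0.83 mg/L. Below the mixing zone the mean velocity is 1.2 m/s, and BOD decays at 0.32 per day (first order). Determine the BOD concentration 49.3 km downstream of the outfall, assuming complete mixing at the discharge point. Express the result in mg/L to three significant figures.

10.8 mg/L

41 ML/d = 0.4745 m³/s.
After complete mixing, C₀ = (0.4745·190 + 7.2·0.83) / 7.675 = 12.53 mg/L.
Travel time t = 4.93e+04 m / 1.2 m/s = 4.108e+04 s = 0.4755 d.
C = 12.53·exp(−0.32·0.4755) = 12.53·0.8589 = 10.76 mg/L.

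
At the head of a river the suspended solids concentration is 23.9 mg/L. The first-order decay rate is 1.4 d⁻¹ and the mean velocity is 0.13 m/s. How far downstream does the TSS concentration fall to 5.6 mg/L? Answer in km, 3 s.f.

From C = C₀·e^(−kt), t = ln(C₀/C)/k = ln(23.9/5.6)/1.4 = 1.451/1.4 = 1.037 d.
Distance = v·t = 0.13 m/s × 8.955e+04 s = 1.164e+04 m = 11.64 km.

11.6 km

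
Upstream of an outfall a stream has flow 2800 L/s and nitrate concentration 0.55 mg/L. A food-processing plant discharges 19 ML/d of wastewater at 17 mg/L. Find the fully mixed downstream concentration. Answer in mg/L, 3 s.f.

19 ML/d = 0.2199 m³/s.
2800 L/s = 2.8 m³/s.
Flow-weighted mixing gives C = (0.2199·17 + 2.8·0.55) / (0.2199 + 2.8) = 5.278/3.02 = 1.748 mg/L.

1.75 mg/L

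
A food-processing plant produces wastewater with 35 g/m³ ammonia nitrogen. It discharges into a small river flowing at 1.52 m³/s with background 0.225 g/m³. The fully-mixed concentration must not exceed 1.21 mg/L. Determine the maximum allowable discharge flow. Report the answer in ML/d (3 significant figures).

Mass balance at complete mixing: C_std·(Q_w + Q_r) = Q_w·C_e + Q_r·C_b.
Rearranging, Q_w = Q_r·(C_std − C_b)/(C_e − C_std) = 1.52·(1.21 − 0.225) / (35 − 1.21) = 0.04431 m³/s.
= 3.828 ML/d.

3.83 ML/d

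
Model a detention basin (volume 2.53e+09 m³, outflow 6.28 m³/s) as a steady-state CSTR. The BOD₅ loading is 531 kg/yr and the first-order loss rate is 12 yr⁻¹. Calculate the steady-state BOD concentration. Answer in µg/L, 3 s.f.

Outflow Q = 6.28 m³/s × 3.156e+07 s/yr = 1.982e+08 m³/yr.
Steady-state CSTR mass balance: W = Q·C + k·V·C, so C = W/(Q + kV).
Q + kV = 1.982e+08 + 12·2.53e+09 = 3.056e+10 m³/yr.
C = 531/3.056e+10 = 1.738e-08 kg/m³ = 1.738e-05 mg/L = 0.01738 µg/L.

0.0174 µg/L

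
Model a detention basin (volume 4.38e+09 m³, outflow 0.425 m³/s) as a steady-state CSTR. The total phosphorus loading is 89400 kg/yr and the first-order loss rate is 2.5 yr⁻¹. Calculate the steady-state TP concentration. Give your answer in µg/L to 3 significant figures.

8.15 µg/L

Outflow Q = 0.425 m³/s × 3.156e+07 s/yr = 1.341e+07 m³/yr.
Steady-state CSTR mass balance: W = Q·C + k·V·C, so C = W/(Q + kV).
Q + kV = 1.341e+07 + 2.5·4.38e+09 = 1.096e+10 m³/yr.
C = 89400/1.096e+10 = 8.154e-06 kg/m³ = 0.008154 mg/L = 8.154 µg/L.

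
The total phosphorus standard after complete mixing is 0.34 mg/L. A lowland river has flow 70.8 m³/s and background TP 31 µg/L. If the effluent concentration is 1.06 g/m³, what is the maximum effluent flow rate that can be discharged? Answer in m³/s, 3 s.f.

30.4 m³/s

31 µg/L = 0.031 mg/L.
Mass balance at complete mixing: C_std·(Q_w + Q_r) = Q_w·C_e + Q_r·C_b.
Rearranging, Q_w = Q_r·(C_std − C_b)/(C_e − C_std) = 70.8·(0.34 − 0.031) / (1.06 − 0.34) = 30.39 m³/s.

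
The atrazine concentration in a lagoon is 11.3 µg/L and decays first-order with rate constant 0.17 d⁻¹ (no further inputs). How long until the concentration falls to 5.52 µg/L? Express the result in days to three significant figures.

t = ln(C₀/C)/k = ln(11.3/5.52)/0.17 = 0.7164/0.17 = 4.214 d.

4.21 d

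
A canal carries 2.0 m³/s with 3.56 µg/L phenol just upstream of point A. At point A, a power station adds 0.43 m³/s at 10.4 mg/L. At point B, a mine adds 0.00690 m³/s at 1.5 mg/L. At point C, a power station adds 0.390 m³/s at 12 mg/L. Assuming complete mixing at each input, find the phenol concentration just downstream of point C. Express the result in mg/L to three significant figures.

3.24 mg/L

3.56 µg/L = 0.00356 mg/L.
After input A: C = (2·0.00356 + 0.43·10.4) / 2.43 = 1.843 mg/L.
After input B: C = (2.43·1.843 + 0.0069·1.5) / 2.437 = 1.842 mg/L.
After input C: C = (2.437·1.842 + 0.39·12) / 2.827 = 3.244 mg/L.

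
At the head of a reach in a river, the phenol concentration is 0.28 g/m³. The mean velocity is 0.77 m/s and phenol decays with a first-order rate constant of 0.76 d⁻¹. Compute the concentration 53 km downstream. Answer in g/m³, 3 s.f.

0.153 g/m³

Travel time t = 53 km / 0.77 m/s = 5.3e+04/0.77 = 6.883e+04 s = 0.7967 d.
First-order decay: C = 0.28·exp(−0.76·0.7967) = 0.28·0.5458 = 0.1528 g/m³.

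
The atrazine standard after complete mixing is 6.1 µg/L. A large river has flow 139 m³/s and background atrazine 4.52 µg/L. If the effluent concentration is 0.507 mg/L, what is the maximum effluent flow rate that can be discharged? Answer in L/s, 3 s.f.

4.52 µg/L = 0.00452 mg/L.
6.1 µg/L = 0.0061 mg/L.
Mass balance at complete mixing: C_std·(Q_w + Q_r) = Q_w·C_e + Q_r·C_b.
Rearranging, Q_w = Q_r·(C_std − C_b)/(C_e − C_std) = 139·(0.0061 − 0.00452) / (0.507 − 0.0061) = 0.4385 m³/s.
= 438.5 L/s.

438 L/s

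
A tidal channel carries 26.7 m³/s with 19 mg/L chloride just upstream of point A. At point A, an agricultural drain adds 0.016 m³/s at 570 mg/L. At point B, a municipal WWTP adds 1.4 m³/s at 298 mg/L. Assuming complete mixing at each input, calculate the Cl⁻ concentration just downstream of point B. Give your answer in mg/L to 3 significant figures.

After input A: C = (26.7·19 + 0.016·570) / 26.72 = 19.33 mg/L.
After input B: C = (26.72·19.33 + 1.4·298) / 28.12 = 33.21 mg/L.

33.2 mg/L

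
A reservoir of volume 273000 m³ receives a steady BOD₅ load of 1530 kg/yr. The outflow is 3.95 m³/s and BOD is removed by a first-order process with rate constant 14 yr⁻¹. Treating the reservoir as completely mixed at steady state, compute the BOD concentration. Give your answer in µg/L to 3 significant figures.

11.9 µg/L

Outflow Q = 3.95 m³/s × 3.156e+07 s/yr = 1.247e+08 m³/yr.
Steady-state CSTR mass balance: W = Q·C + k·V·C, so C = W/(Q + kV).
Q + kV = 1.247e+08 + 14·273000 = 1.285e+08 m³/yr.
C = 1530/1.285e+08 = 1.191e-05 kg/m³ = 0.01191 mg/L = 11.91 µg/L.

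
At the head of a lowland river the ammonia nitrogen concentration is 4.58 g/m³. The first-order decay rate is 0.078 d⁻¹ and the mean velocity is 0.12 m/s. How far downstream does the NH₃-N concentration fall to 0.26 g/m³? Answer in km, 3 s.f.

381 km

From C = C₀·e^(−kt), t = ln(C₀/C)/k = ln(4.58/0.26)/0.078 = 2.869/0.078 = 36.78 d.
Distance = v·t = 0.12 m/s × 3.178e+06 s = 3.813e+05 m = 381.3 km.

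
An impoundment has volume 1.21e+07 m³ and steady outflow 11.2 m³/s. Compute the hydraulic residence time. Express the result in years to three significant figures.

0.0342 yr

Q = 11.2 m³/s × 3.156e+07 s/yr = 3.534e+08 m³/yr.
Hydraulic residence time τ = V/Q = 1.21e+07/3.534e+08 = 0.03423 yr.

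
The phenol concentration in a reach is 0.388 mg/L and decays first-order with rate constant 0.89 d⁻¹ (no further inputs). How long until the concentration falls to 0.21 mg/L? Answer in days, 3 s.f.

0.690 d

t = ln(C₀/C)/k = ln(0.388/0.21)/0.89 = 0.6139/0.89 = 0.6898 d.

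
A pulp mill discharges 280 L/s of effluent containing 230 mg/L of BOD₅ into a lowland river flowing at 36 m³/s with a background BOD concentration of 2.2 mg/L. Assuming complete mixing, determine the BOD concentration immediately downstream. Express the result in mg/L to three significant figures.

280 L/s = 0.28 m³/s.
Conservation of mass across the mixing zone: C = (0.28·230 + 36·2.2) / (0.28 + 36) = 143.6/36.28 = 3.958 mg/L.

3.96 mg/L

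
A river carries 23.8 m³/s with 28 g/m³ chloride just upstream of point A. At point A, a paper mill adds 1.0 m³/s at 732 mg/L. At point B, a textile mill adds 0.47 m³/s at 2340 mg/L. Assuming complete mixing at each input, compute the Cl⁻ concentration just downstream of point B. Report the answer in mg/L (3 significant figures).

98.9 mg/L

After input A: C = (23.8·28 + 1·732) / 24.8 = 56.39 mg/L.
After input B: C = (24.8·56.39 + 0.47·2340) / 25.27 = 98.86 mg/L.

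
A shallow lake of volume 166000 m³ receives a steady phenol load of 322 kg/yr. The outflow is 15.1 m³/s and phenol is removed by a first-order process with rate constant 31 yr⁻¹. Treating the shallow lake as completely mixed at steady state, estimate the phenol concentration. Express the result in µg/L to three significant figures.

0.669 µg/L

Outflow Q = 15.1 m³/s × 3.156e+07 s/yr = 4.765e+08 m³/yr.
Steady-state CSTR mass balance: W = Q·C + k·V·C, so C = W/(Q + kV).
Q + kV = 4.765e+08 + 31·166000 = 4.817e+08 m³/yr.
C = 322/4.817e+08 = 6.685e-07 kg/m³ = 0.0006685 mg/L = 0.6685 µg/L.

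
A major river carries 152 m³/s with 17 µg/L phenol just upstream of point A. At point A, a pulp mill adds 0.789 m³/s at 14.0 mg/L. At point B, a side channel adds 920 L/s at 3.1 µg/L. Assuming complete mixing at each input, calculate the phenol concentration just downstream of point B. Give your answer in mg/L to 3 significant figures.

0.0887 mg/L

17 µg/L = 0.017 mg/L.
After input A: C = (152·0.017 + 0.789·14) / 152.8 = 0.08921 mg/L.
920 L/s = 0.92 m³/s.
3.1 µg/L = 0.0031 mg/L.
After input B: C = (152.8·0.08921 + 0.92·0.0031) / 153.7 = 0.08869 mg/L.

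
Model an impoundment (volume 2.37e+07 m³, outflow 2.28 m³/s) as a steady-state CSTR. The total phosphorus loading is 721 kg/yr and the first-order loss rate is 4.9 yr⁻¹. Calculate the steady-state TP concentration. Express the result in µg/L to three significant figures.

Outflow Q = 2.28 m³/s × 3.156e+07 s/yr = 7.195e+07 m³/yr.
Steady-state CSTR mass balance: W = Q·C + k·V·C, so C = W/(Q + kV).
Q + kV = 7.195e+07 + 4.9·2.37e+07 = 1.881e+08 m³/yr.
C = 721/1.881e+08 = 3.833e-06 kg/m³ = 0.003833 mg/L = 3.833 µg/L.

3.83 µg/L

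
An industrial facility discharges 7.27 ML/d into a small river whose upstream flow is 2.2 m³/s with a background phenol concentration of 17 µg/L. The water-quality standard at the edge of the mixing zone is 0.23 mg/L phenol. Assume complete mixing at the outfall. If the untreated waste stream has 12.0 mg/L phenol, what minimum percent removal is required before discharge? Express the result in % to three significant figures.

7.27 ML/d = 0.08414 m³/s.
17 µg/L = 0.017 mg/L.
Mass balance: 0.23·2.284 = 0.08414·Cₑ + 2.2·0.017.
Cₑ = (0.5254 − 0.0374) / 0.08414 = 5.799 mg/L.
Required removal = 1 − 5.799/12.0 = 51.67 %.

51.7 %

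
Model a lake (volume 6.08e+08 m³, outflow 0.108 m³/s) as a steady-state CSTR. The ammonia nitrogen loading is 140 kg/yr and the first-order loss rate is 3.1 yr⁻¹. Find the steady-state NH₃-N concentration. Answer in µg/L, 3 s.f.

0.0741 µg/L

Outflow Q = 0.108 m³/s × 3.156e+07 s/yr = 3.408e+06 m³/yr.
Steady-state CSTR mass balance: W = Q·C + k·V·C, so C = W/(Q + kV).
Q + kV = 3.408e+06 + 3.1·6.08e+08 = 1.888e+09 m³/yr.
C = 140/1.888e+09 = 7.414e-08 kg/m³ = 7.414e-05 mg/L = 0.07414 µg/L.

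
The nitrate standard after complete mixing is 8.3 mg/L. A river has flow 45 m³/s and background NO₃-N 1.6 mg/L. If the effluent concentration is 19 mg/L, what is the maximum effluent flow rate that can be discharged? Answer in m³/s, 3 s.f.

28.2 m³/s

Mass balance at complete mixing: C_std·(Q_w + Q_r) = Q_w·C_e + Q_r·C_b.
Rearranging, Q_w = Q_r·(C_std − C_b)/(C_e − C_std) = 45·(8.3 − 1.6) / (19 − 8.3) = 28.18 m³/s.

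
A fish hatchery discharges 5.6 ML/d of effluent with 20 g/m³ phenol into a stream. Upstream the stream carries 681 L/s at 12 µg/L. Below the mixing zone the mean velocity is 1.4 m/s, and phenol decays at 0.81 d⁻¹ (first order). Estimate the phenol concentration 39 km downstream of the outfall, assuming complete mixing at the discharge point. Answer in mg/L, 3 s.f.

5.6 ML/d = 0.06481 m³/s.
681 L/s = 0.681 m³/s.
12 µg/L = 0.012 mg/L.
After complete mixing, C₀ = (0.06481·20 + 0.681·0.012) / 0.7458 = 1.749 mg/L.
Travel time t = 3.9e+04 m / 1.4 m/s = 2.786e+04 s = 0.3224 d.
C = 1.749·exp(−0.81·0.3224) = 1.749·0.7702 = 1.347 mg/L.

1.35 mg/L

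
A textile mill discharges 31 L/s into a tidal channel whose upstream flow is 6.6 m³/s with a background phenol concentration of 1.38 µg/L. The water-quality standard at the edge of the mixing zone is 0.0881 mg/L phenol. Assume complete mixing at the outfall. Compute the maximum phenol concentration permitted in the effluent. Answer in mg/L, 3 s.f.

18.6 mg/L

31 L/s = 0.031 m³/s.
1.38 µg/L = 0.00138 mg/L.
Mass balance: 0.0881·6.631 = 0.031·Cₑ + 6.6·0.00138.
Cₑ = (0.5842 − 0.009108) / 0.031 = 18.55 mg/L.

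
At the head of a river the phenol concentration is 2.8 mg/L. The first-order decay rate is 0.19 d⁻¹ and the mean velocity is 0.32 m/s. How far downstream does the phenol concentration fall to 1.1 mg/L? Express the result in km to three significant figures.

136 km

From C = C₀·e^(−kt), t = ln(C₀/C)/k = ln(2.8/1.1)/0.19 = 0.9343/0.19 = 4.917 d.
Distance = v·t = 0.32 m/s × 4.249e+05 s = 1.36e+05 m = 136 km.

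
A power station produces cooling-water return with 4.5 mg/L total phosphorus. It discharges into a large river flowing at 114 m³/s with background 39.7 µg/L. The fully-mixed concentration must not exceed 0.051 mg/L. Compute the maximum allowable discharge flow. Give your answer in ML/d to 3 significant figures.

39.7 µg/L = 0.0397 mg/L.
Mass balance at complete mixing: C_std·(Q_w + Q_r) = Q_w·C_e + Q_r·C_b.
Rearranging, Q_w = Q_r·(C_std − C_b)/(C_e − C_std) = 114·(0.051 − 0.0397) / (4.5 − 0.051) = 0.2895 m³/s.
= 25.02 ML/d.

25.0 ML/d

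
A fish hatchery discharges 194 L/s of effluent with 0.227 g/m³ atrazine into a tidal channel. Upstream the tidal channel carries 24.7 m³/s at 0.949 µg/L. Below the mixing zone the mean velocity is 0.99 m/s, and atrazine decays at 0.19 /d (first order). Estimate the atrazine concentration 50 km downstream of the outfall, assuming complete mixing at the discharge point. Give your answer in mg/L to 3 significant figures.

0.00243 mg/L

194 L/s = 0.194 m³/s.
0.949 µg/L = 0.000949 mg/L.
After complete mixing, C₀ = (0.194·0.227 + 24.7·0.000949) / 24.89 = 0.002711 mg/L.
Travel time t = 5e+04 m / 0.99 m/s = 5.051e+04 s = 0.5845 d.
C = 0.002711·exp(−0.19·0.5845) = 0.002711·0.8949 = 0.002426 mg/L.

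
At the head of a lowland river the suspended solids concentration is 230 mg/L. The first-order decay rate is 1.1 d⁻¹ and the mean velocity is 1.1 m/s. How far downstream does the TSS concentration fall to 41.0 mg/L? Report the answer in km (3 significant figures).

From C = C₀·e^(−kt), t = ln(C₀/C)/k = ln(230/41.0)/1.1 = 1.725/1.1 = 1.568 d.
Distance = v·t = 1.1 m/s × 1.355e+05 s = 1.49e+05 m = 149 km.

149 km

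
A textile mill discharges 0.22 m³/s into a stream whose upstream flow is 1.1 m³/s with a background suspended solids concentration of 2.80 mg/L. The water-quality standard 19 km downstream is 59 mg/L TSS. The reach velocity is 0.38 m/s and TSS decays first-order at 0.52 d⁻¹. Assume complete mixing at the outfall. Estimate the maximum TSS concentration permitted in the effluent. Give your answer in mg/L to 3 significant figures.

Travel time to the compliance point: t = 1.9e+04/0.38 = 5e+04 s = 0.5787 d; decay factor exp(−0.52·0.5787) = 0.7401.
So the concentration just after mixing may be at most 59/0.7401 = 79.72 mg/L.
Mass balance: 79.72·1.32 = 0.22·Cₑ + 1.1·2.8.
Cₑ = (105.2 − 3.08) / 0.22 = 464.3 mg/L.

464 mg/L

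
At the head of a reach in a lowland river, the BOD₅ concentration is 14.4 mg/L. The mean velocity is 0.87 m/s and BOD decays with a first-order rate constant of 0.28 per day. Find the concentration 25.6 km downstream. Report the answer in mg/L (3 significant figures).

Travel time t = 25.6 km / 0.87 m/s = 2.56e+04/0.87 = 2.943e+04 s = 0.3406 d.
First-order decay: C = 14.4·exp(−0.28·0.3406) = 14.4·0.909 = 13.09 mg/L.

13.1 mg/L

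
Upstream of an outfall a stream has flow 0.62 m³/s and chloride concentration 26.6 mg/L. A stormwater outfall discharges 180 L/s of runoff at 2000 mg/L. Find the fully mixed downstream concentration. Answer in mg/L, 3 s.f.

471 mg/L

180 L/s = 0.18 m³/s.
By mass balance at complete mixing, C = (0.18·2000 + 0.62·26.6) / (0.18 + 0.62) = 376.5/0.8 = 470.6 mg/L.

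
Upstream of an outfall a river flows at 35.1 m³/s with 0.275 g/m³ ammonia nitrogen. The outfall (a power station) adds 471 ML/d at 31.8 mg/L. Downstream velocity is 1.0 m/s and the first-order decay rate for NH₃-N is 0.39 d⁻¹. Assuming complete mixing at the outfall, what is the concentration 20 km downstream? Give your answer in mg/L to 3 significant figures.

4.12 mg/L

471 ML/d = 5.451 m³/s.
After complete mixing, C₀ = (5.451·31.8 + 35.1·0.275) / 40.55 = 4.513 mg/L.
Travel time t = 2e+04 m / 1.0 m/s = 2e+04 s = 0.2315 d.
C = 4.513·exp(−0.39·0.2315) = 4.513·0.9137 = 4.123 mg/L.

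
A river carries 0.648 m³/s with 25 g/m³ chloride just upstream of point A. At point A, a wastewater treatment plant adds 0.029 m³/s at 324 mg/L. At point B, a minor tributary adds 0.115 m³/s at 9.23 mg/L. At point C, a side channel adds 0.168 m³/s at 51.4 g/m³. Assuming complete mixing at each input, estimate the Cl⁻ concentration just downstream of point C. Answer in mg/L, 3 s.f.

36.8 mg/L

After input A: C = (0.648·25 + 0.029·324) / 0.677 = 37.81 mg/L.
After input B: C = (0.677·37.81 + 0.115·9.23) / 0.792 = 33.66 mg/L.
After input C: C = (0.792·33.66 + 0.168·51.4) / 0.96 = 36.76 mg/L.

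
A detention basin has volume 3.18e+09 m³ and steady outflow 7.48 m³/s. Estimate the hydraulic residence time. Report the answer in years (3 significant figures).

13.5 yr

Q = 7.48 m³/s × 3.156e+07 s/yr = 2.361e+08 m³/yr.
Hydraulic residence time τ = V/Q = 3.18e+09/2.361e+08 = 13.47 yr.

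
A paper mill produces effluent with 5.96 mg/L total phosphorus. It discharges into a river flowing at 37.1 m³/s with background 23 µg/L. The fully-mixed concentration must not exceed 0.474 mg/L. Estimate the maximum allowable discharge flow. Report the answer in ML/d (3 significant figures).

23 µg/L = 0.023 mg/L.
Mass balance at complete mixing: C_std·(Q_w + Q_r) = Q_w·C_e + Q_r·C_b.
Rearranging, Q_w = Q_r·(C_std − C_b)/(C_e − C_std) = 37.1·(0.474 − 0.023) / (5.96 − 0.474) = 3.05 m³/s.
= 263.5 ML/d.

264 ML/d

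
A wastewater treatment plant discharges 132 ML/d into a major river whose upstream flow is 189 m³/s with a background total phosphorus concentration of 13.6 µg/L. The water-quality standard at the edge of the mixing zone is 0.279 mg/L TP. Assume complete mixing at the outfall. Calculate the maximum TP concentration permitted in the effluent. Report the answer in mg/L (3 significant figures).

132 ML/d = 1.528 m³/s.
13.6 µg/L = 0.0136 mg/L.
Mass balance: 0.279·190.5 = 1.528·Cₑ + 189·0.0136.
Cₑ = (53.16 − 2.57) / 1.528 = 33.11 mg/L.

33.1 mg/L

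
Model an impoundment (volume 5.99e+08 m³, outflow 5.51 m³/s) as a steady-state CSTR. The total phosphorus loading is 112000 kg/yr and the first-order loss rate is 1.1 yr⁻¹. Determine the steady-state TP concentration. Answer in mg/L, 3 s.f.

Outflow Q = 5.51 m³/s × 3.156e+07 s/yr = 1.739e+08 m³/yr.
Steady-state CSTR mass balance: W = Q·C + k·V·C, so C = W/(Q + kV).
Q + kV = 1.739e+08 + 1.1·5.99e+08 = 8.328e+08 m³/yr.
C = 112000/8.328e+08 = 0.0001345 kg/m³ = 0.1345 mg/L.

0.134 mg/L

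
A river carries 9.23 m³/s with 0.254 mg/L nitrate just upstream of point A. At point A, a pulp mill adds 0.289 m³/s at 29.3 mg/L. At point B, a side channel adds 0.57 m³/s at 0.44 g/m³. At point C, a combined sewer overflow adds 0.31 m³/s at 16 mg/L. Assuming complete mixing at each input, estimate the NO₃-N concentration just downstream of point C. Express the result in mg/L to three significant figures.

1.54 mg/L

After input A: C = (9.23·0.254 + 0.289·29.3) / 9.519 = 1.136 mg/L.
After input B: C = (9.519·1.136 + 0.57·0.44) / 10.09 = 1.097 mg/L.
After input C: C = (10.09·1.097 + 0.31·16) / 10.4 = 1.541 mg/L.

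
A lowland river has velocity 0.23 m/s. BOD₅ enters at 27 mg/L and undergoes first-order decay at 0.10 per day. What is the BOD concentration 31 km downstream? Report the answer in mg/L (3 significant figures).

23.1 mg/L

Travel time t = 31 km / 0.23 m/s = 3.1e+04/0.23 = 1.348e+05 s = 1.56 d.
First-order decay: C = 27·exp(−0.10·1.56) = 27·0.8556 = 23.1 mg/L.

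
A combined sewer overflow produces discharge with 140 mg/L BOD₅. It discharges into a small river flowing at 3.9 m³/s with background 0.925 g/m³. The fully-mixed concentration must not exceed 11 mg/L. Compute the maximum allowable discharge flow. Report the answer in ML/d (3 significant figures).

Mass balance at complete mixing: C_std·(Q_w + Q_r) = Q_w·C_e + Q_r·C_b.
Rearranging, Q_w = Q_r·(C_std − C_b)/(C_e − C_std) = 3.9·(11 − 0.925) / (140 − 11) = 0.3046 m³/s.
= 26.32 ML/d.

26.3 ML/d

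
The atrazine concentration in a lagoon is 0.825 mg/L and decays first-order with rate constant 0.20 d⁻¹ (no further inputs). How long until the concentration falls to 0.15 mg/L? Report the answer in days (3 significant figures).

8.52 d

t = ln(C₀/C)/k = ln(0.825/0.15)/0.20 = 1.705/0.20 = 8.524 d.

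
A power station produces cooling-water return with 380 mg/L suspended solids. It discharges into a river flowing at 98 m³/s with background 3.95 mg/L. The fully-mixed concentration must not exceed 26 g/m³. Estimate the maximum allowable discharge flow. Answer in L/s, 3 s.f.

Mass balance at complete mixing: C_std·(Q_w + Q_r) = Q_w·C_e + Q_r·C_b.
Rearranging, Q_w = Q_r·(C_std − C_b)/(C_e − C_std) = 98·(26 − 3.95) / (380 − 26) = 6.104 m³/s.
= 6104 L/s.

6100 L/s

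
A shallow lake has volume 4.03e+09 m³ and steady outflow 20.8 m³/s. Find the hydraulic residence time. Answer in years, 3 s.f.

Q = 20.8 m³/s × 3.156e+07 s/yr = 6.564e+08 m³/yr.
Hydraulic residence time τ = V/Q = 4.03e+09/6.564e+08 = 6.14 yr.

6.14 yr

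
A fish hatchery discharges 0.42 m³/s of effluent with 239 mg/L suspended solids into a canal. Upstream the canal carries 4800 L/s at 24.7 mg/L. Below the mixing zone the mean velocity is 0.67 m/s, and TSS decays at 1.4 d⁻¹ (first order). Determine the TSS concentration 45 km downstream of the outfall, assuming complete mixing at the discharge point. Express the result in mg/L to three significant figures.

4800 L/s = 4.8 m³/s.
After complete mixing, C₀ = (0.42·239 + 4.8·24.7) / 5.22 = 41.94 mg/L.
Travel time t = 4.5e+04 m / 0.67 m/s = 6.716e+04 s = 0.7774 d.
C = 41.94·exp(−1.4·0.7774) = 41.94·0.3368 = 14.13 mg/L.

14.1 mg/L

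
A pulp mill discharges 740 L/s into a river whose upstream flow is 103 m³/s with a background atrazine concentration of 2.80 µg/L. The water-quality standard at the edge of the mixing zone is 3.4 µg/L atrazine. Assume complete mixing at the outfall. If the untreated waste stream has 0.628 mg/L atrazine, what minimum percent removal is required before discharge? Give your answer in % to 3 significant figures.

86.2 %

740 L/s = 0.74 m³/s.
2.80 µg/L = 0.0028 mg/L.
3.4 µg/L = 0.0034 mg/L.
Mass balance: 0.0034·103.7 = 0.74·Cₑ + 103·0.0028.
Cₑ = (0.3527 − 0.2884) / 0.74 = 0.08691 mg/L.
Required removal = 1 − 0.08691/0.628 = 86.16 %.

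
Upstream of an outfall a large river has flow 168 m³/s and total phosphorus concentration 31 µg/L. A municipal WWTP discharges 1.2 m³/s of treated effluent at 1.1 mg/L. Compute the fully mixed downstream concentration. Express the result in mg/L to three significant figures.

31 µg/L = 0.031 mg/L.
Conservation of mass across the mixing zone: C = (1.2·1.1 + 168·0.031) / (1.2 + 168) = 6.528/169.2 = 0.03858 mg/L.

0.0386 mg/L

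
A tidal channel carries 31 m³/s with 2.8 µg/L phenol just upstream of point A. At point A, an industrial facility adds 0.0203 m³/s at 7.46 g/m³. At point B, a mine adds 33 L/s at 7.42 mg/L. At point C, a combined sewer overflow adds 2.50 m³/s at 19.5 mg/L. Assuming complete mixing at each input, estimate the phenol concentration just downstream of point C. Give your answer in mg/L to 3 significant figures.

2.8 µg/L = 0.0028 mg/L.
After input A: C = (31·0.0028 + 0.0203·7.46) / 31.02 = 0.00768 mg/L.
33 L/s = 0.033 m³/s.
After input B: C = (31.02·0.00768 + 0.033·7.42) / 31.05 = 0.01556 mg/L.
After input C: C = (31.05·0.01556 + 2.5·19.5) / 33.55 = 1.467 mg/L.

1.47 mg/L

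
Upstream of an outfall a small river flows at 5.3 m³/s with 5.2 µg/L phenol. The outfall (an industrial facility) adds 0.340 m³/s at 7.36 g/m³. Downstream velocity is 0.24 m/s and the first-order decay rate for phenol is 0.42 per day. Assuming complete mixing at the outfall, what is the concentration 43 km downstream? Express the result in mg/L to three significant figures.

0.188 mg/L

5.2 µg/L = 0.0052 mg/L.
After complete mixing, C₀ = (0.34·7.36 + 5.3·0.0052) / 5.64 = 0.4486 mg/L.
Travel time t = 4.3e+04 m / 0.24 m/s = 1.792e+05 s = 2.074 d.
C = 0.4486·exp(−0.42·2.074) = 0.4486·0.4186 = 0.1878 mg/L.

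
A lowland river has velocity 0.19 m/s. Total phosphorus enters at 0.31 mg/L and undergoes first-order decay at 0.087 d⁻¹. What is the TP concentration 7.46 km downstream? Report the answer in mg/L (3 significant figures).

Travel time t = 7.46 km / 0.19 m/s = 7460/0.19 = 3.926e+04 s = 0.4544 d.
First-order decay: C = 0.31·exp(−0.087·0.4544) = 0.31·0.9612 = 0.298 mg/L.

0.298 mg/L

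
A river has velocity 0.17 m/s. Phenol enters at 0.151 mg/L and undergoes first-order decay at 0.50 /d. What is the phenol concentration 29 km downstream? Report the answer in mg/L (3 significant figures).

Travel time t = 29 km / 0.17 m/s = 2.9e+04/0.17 = 1.706e+05 s = 1.974 d.
First-order decay: C = 0.151·exp(−0.50·1.974) = 0.151·0.3726 = 0.05627 mg/L.

0.0563 mg/L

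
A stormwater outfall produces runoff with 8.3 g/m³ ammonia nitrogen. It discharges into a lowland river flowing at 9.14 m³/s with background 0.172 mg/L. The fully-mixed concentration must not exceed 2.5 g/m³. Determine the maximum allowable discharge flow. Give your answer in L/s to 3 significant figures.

3670 L/s

Mass balance at complete mixing: C_std·(Q_w + Q_r) = Q_w·C_e + Q_r·C_b.
Rearranging, Q_w = Q_r·(C_std − C_b)/(C_e − C_std) = 9.14·(2.5 − 0.172) / (8.3 − 2.5) = 3.669 m³/s.
= 3669 L/s.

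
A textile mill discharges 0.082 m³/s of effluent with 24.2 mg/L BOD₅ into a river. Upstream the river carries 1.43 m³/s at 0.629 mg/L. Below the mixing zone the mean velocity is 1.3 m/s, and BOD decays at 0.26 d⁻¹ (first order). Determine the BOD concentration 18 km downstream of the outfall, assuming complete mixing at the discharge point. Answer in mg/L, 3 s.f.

1.83 mg/L

After complete mixing, C₀ = (0.082·24.2 + 1.43·0.629) / 1.512 = 1.907 mg/L.
Travel time t = 1.8e+04 m / 1.3 m/s = 1.385e+04 s = 0.1603 d.
C = 1.907·exp(−0.26·0.1603) = 1.907·0.9592 = 1.829 mg/L.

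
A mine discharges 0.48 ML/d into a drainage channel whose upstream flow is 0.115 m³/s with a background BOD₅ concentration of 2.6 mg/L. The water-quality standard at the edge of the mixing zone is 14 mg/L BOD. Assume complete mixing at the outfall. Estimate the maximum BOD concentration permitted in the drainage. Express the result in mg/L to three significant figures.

0.48 ML/d = 0.005556 m³/s.
Mass balance: 14·0.1206 = 0.005556·Cₑ + 0.115·2.6.
Cₑ = (1.688 − 0.299) / 0.005556 = 250 mg/L.

250 mg/L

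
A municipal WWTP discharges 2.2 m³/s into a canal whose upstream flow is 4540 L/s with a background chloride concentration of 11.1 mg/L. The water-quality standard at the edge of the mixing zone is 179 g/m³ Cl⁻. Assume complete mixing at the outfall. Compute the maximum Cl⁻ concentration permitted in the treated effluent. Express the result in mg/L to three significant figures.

525 mg/L

4540 L/s = 4.54 m³/s.
Mass balance: 179·6.74 = 2.2·Cₑ + 4.54·11.1.
Cₑ = (1206 − 50.39) / 2.2 = 525.5 mg/L.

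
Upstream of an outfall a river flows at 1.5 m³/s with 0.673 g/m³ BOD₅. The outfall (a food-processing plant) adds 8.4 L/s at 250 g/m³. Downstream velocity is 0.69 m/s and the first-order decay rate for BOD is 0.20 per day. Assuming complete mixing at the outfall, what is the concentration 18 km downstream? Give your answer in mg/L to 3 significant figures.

1.94 mg/L

8.4 L/s = 0.0084 m³/s.
After complete mixing, C₀ = (0.0084·250 + 1.5·0.673) / 1.508 = 2.061 mg/L.
Travel time t = 1.8e+04 m / 0.69 m/s = 2.609e+04 s = 0.3019 d.
C = 2.061·exp(−0.20·0.3019) = 2.061·0.9414 = 1.941 mg/L.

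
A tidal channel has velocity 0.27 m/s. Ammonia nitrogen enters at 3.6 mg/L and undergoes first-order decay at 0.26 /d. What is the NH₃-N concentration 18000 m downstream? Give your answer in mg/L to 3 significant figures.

2.95 mg/L

Travel time t = 18000 m / 0.27 m/s = 1.8e+04/0.27 = 6.667e+04 s = 0.7716 d.
First-order decay: C = 3.6·exp(−0.26·0.7716) = 3.6·0.8182 = 2.946 mg/L.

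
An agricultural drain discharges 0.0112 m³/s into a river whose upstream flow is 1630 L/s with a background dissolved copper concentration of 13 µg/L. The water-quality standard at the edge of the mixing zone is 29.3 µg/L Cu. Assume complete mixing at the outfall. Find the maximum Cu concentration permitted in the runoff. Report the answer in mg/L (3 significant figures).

1630 L/s = 1.63 m³/s.
13 µg/L = 0.013 mg/L.
29.3 µg/L = 0.0293 mg/L.
Mass balance: 0.0293·1.641 = 0.0112·Cₑ + 1.63·0.013.
Cₑ = (0.04809 − 0.02119) / 0.0112 = 2.402 mg/L.

2.40 mg/L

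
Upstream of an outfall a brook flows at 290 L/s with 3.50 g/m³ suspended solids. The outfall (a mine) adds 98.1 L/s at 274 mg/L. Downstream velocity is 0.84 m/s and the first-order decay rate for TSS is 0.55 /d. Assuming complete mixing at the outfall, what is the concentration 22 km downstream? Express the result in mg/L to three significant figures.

98.1 L/s = 0.0981 m³/s.
290 L/s = 0.29 m³/s.
After complete mixing, C₀ = (0.0981·274 + 0.29·3.5) / 0.3881 = 71.87 mg/L.
Travel time t = 2.2e+04 m / 0.84 m/s = 2.619e+04 s = 0.3031 d.
C = 71.87·exp(−0.55·0.3031) = 71.87·0.8464 = 60.84 mg/L.

60.8 mg/L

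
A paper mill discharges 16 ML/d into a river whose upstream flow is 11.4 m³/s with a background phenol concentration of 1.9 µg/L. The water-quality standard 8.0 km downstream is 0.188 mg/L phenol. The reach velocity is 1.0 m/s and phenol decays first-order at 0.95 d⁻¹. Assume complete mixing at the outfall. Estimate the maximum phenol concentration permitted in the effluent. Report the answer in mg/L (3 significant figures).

12.7 mg/L

16 ML/d = 0.1852 m³/s.
1.9 µg/L = 0.0019 mg/L.
Travel time to the compliance point: t = 8000/1.0 = 8000 s = 0.09259 d; decay factor exp(−0.95·0.09259) = 0.9158.
So the concentration just after mixing may be at most 0.188/0.9158 = 0.2053 mg/L.
Mass balance: 0.2053·11.59 = 0.1852·Cₑ + 11.4·0.0019.
Cₑ = (2.378 − 0.02166) / 0.1852 = 12.73 mg/L.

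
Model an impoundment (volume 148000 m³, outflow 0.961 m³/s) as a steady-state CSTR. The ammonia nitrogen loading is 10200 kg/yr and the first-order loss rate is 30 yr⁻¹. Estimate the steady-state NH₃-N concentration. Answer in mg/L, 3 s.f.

Outflow Q = 0.961 m³/s × 3.156e+07 s/yr = 3.033e+07 m³/yr.
Steady-state CSTR mass balance: W = Q·C + k·V·C, so C = W/(Q + kV).
Q + kV = 3.033e+07 + 30·148000 = 3.477e+07 m³/yr.
C = 10200/3.477e+07 = 0.0002934 kg/m³ = 0.2934 mg/L.

0.293 mg/L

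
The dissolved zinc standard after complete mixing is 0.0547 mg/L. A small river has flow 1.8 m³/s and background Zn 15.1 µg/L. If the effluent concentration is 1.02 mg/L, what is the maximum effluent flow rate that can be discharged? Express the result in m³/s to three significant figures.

0.0738 m³/s

15.1 µg/L = 0.0151 mg/L.
Mass balance at complete mixing: C_std·(Q_w + Q_r) = Q_w·C_e + Q_r·C_b.
Rearranging, Q_w = Q_r·(C_std − C_b)/(C_e − C_std) = 1.8·(0.0547 − 0.0151) / (1.02 − 0.0547) = 0.07384 m³/s.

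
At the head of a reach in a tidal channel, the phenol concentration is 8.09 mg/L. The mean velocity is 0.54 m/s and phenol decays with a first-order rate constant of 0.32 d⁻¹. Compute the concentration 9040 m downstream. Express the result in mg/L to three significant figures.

Travel time t = 9040 m / 0.54 m/s = 9040/0.54 = 1.674e+04 s = 0.1938 d.
First-order decay: C = 8.09·exp(−0.32·0.1938) = 8.09·0.9399 = 7.604 mg/L.

7.60 mg/L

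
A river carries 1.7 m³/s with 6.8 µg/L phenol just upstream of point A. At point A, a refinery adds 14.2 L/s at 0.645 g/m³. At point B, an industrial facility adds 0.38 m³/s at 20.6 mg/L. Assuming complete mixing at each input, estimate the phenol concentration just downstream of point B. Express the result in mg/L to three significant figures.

6.8 µg/L = 0.0068 mg/L.
14.2 L/s = 0.0142 m³/s.
After input A: C = (1.7·0.0068 + 0.0142·0.645) / 1.714 = 0.01209 mg/L.
After input B: C = (1.714·0.01209 + 0.38·20.6) / 2.094 = 3.748 mg/L.

3.75 mg/L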